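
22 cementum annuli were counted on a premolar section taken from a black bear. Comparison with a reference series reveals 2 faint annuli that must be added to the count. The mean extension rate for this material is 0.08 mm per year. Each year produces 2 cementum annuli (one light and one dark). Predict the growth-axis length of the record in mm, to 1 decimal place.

1.0 mm

True cementum annulus count = 22 + 2 = 24.
Dividing by 2 cementum annuli per year: 24 / 2 = 12 years.
Length ≈ 0.08 × 12 = 1.0 mm.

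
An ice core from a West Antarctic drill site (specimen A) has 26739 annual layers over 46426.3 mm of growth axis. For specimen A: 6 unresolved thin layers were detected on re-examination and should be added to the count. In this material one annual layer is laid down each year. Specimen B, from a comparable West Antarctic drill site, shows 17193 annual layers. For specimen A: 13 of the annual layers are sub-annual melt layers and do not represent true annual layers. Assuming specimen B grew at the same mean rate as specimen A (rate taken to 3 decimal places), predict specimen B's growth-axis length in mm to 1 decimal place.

29864.2 mm

Specimen A: true annual layer count = 26739 − 13 + 6 = 26732.
A: 46426.3 mm over 26732 years gives 46426.3 / 26732 ≈ 1.737 mm/year.
Length of B = 1.737 × 17193 = 29864.2 mm.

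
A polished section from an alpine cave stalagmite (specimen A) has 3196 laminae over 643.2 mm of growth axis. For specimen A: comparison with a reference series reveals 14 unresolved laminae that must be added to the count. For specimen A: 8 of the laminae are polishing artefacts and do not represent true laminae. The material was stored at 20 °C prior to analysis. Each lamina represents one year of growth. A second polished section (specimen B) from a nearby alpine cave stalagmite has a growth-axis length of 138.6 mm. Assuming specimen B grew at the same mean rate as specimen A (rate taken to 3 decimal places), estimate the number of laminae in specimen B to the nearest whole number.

Specimen A: true lamina count = 3196 − 8 + 14 = 3202.
A: Mean rate = 643.2 mm / 3202 years ≈ 0.201 mm/yr.
B spans 138.6 / 0.201 = 689.55 years ≈ 690 laminae.

690 laminae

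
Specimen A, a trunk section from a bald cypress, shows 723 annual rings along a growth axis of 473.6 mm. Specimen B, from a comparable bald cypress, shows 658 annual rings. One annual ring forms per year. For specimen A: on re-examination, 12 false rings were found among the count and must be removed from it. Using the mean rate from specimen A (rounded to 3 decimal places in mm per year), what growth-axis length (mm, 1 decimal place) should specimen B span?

438.2 mm

Specimen A: adjusted count: 723 − 12 = 711 annual rings.
A: 473.6 mm over 711 years gives 473.6 / 711 ≈ 0.666 mm/year.
For B, 0.666 mm/year × 658 years = 438.2 mm.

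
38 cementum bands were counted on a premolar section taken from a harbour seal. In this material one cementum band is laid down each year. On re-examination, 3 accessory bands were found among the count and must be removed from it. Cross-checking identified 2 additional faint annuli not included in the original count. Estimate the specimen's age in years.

True cementum band count = 38 − 3 + 2 = 37.
One cementum band per year makes the duration 37 years.

37 yr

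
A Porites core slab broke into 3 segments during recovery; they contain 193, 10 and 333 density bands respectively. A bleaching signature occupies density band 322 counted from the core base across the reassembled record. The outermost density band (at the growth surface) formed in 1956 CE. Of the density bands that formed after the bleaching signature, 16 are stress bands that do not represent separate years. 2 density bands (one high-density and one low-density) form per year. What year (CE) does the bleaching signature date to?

1857 CE

Total density bands = 193 + 10 + 333 = 536.
536 − 322 = 214 density bands lie beyond the bleaching signature toward the growth surface.
214 − 16 false = 198 true density bands after the bleaching signature.
With 2 density bands per year, 198 / 2 = 99 years.
The density band at the growth surface is 1956 CE, so the bleaching signature dates to 1956 − 99 = 1857 CE.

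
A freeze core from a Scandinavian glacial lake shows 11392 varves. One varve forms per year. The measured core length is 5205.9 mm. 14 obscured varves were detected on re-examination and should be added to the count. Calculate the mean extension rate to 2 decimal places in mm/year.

0.46 mm/year

Correcting the raw count gives 11392 + 14 = 11406 true varves.
Mean rate = 5205.9 mm / 11406 years ≈ 0.46 mm/year.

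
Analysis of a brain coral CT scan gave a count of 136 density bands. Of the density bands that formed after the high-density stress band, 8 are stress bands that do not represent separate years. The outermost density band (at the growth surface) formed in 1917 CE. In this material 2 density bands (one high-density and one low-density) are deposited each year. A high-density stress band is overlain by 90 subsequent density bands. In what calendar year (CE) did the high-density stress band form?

1876 CE

90 density bands post-date the high-density stress band.
Excluding 8 false density bands: 90 − 8 = 82.
82 density bands at 2 per year is 82 / 2 = 41 years.
1917 − 41 = 1876 CE.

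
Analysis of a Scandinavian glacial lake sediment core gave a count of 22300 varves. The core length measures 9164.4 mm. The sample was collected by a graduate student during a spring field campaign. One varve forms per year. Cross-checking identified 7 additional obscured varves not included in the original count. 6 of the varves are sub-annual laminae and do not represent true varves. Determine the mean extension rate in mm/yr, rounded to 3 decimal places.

0.411 mm/yr

After corrections the count is 22300 − 6 + 7 = 22301 varves.
9164.4 mm over 22301 years gives 9164.4 / 22301 ≈ 0.411 mm/yr.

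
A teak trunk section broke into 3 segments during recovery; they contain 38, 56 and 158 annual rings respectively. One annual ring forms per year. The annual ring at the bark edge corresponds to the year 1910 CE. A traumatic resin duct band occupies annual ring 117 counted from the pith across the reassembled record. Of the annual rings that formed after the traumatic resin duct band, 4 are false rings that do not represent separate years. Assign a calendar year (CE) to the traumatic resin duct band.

Total annual rings = 38 + 56 + 158 = 252.
Between annual ring 117 and the bark edge there are 252 − 117 = 135 annual rings.
135 − 4 false = 131 true annual rings after the traumatic resin duct band.
Counting back 131 years from 1910 CE places the traumatic resin duct band in 1910 − 131 = 1779 CE.

1779 CE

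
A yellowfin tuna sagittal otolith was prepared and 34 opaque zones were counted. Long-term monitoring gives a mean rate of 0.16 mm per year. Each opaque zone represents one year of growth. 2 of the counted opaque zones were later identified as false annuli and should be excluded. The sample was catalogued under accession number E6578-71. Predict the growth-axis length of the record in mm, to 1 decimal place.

5.1 mm

Correcting the raw count gives 34 − 2 = 32 true opaque zones.
Predicted length = 0.16 mm/year × 32 years = 5.1 mm.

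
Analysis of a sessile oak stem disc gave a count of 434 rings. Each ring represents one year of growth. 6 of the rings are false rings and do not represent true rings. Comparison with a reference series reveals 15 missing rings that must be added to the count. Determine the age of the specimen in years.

443 years

Adjusted count: 434 − 6 + 15 = 443 rings.
At one ring per year, that is 443 years.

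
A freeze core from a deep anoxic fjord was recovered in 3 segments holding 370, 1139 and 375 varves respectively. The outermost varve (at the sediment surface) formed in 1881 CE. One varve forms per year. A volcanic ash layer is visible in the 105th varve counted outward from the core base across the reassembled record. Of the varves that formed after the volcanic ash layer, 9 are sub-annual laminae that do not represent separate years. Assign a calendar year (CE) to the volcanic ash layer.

111 CE

Total varves = 370 + 1139 + 375 = 1884.
1884 − 105 = 1779 varves lie beyond the volcanic ash layer toward the sediment surface.
1779 − 9 false = 1770 true varves after the volcanic ash layer.
1881 − 1770 = 111 CE.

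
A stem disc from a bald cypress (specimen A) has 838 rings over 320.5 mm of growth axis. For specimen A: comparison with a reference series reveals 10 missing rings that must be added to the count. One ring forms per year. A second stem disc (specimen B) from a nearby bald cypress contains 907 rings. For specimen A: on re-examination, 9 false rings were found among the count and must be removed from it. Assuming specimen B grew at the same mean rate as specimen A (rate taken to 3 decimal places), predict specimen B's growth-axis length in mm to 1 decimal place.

Specimen A: after corrections the count is 838 − 9 + 10 = 839 rings.
A: Extension rate ≈ 320.5 / 839 = 0.382 mm/yr.
B's length ≈ 0.382 × 907 = 346.5 mm.

346.5 mm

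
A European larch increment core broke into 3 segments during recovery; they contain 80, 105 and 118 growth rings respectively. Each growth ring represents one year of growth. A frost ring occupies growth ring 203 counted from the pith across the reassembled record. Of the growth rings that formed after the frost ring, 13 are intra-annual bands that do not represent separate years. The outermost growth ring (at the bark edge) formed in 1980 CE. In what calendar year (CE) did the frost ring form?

Total growth rings = 80 + 105 + 118 = 303.
Between growth ring 203 and the bark edge there are 303 − 203 = 100 growth rings.
Excluding 13 false growth rings: 100 − 13 = 87.
Counting back 87 years from 1980 CE places the frost ring in 1980 − 87 = 1893 CE.

1893 CE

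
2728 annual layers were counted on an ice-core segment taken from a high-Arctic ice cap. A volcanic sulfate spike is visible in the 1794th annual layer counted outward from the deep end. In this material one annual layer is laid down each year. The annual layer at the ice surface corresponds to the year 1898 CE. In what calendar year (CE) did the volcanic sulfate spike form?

Between annual layer 1794 and the ice surface there are 2728 − 1794 = 934 annual layers.
The annual layer at the ice surface is 1898 CE, so the volcanic sulfate spike dates to 1898 − 934 = 964 CE.

964 CE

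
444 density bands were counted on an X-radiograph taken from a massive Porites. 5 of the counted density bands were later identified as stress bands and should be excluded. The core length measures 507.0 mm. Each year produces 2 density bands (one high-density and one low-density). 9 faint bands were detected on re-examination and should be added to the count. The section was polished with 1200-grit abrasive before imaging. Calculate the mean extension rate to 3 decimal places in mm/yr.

2.263 mm/yr

True density band count = 444 − 5 + 9 = 448.
With 2 density bands per year, 448 / 2 = 224 years.
Mean rate = 507.0 mm / 224 years ≈ 2.263 mm/yr.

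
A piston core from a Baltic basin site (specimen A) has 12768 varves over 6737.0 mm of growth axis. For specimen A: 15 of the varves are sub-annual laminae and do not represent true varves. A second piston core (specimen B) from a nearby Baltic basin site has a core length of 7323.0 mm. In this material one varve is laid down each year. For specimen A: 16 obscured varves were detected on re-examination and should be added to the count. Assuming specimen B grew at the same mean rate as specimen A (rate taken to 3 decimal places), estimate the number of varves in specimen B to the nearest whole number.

13869 varves

Specimen A: correcting the raw count gives 12768 − 15 + 16 = 12769 true varves.
A: 6737.0 mm over 12769 years gives 6737.0 / 12769 ≈ 0.528 mm/yr.
Specimen B: 7323.0 mm / 0.528 mm per year = 13869.32 years ≈ 13869 varves.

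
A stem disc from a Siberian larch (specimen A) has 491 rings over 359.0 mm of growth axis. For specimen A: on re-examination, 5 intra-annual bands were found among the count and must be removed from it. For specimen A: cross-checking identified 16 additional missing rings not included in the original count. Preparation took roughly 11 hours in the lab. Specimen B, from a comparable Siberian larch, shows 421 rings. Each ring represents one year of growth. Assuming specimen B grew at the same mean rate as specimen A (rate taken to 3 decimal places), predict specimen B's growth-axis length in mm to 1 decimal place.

Specimen A: correcting the raw count gives 491 − 5 + 16 = 502 true rings.
A: Mean rate = 359.0 mm / 502 years ≈ 0.715 mm per year.
For B, 0.715 mm/year × 421 years = 301.0 mm.

301.0 mm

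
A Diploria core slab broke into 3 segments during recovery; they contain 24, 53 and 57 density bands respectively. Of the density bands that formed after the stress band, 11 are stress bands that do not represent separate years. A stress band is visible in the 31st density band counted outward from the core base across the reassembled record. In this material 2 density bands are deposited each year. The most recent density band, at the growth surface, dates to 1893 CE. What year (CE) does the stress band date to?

Total density bands = 24 + 53 + 57 = 134.
Between density band 31 and the growth surface there are 134 − 31 = 103 density bands.
103 − 11 false = 92 true density bands after the stress band.
92 density bands at 2 per year is 92 / 2 = 46 years.
1893 − 46 = 1847 CE.

1847 CE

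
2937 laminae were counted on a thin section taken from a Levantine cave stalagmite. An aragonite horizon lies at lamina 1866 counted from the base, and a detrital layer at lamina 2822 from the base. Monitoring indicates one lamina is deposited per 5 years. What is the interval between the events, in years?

The two markers are separated by 2822 − 1866 = 956 laminae.
At 5 years per lamina, 956 × 5 = 4780 years.

4780 years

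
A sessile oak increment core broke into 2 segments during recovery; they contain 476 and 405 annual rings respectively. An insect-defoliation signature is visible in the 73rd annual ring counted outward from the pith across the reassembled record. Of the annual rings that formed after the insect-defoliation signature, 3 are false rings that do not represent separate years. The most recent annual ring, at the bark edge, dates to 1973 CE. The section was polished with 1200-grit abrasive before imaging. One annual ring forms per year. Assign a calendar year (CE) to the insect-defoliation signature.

Total annual rings = 476 + 405 = 881.
The insect-defoliation signature sits at annual ring 73 from the pith, so 881 − 73 = 808 annual rings formed after it.
808 − 3 false = 805 true annual rings after the insect-defoliation signature.
1973 − 805 = 1168 CE.

1168 CE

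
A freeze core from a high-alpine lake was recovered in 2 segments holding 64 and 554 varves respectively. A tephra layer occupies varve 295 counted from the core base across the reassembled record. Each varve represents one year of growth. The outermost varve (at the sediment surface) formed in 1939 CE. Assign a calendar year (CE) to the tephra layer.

Total varves = 64 + 554 = 618.
Between varve 295 and the sediment surface there are 618 − 295 = 323 varves.
The varve at the sediment surface is 1939 CE, so the tephra layer dates to 1939 − 323 = 1616 CE.

1616 CE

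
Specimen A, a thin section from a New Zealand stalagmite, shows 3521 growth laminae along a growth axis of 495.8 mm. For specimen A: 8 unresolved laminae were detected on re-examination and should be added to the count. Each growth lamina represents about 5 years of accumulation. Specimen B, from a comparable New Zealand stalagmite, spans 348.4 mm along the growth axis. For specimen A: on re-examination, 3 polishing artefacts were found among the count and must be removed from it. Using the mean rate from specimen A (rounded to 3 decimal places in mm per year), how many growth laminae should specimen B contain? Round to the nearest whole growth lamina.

2489 growth laminae

Specimen A: after corrections the count is 3521 − 3 + 8 = 3526 growth laminae.
Specimen A: 3526 growth laminae at 5 years each span 3526 × 5 = 17630 years.
A: 495.8 mm over 17630 years gives 495.8 / 17630 ≈ 0.028 mm/year.
For B, 348.4 / 0.028 = 12442.86 years; at 5 years per growth lamina that is 12442.86 / 5 ≈ 2489 growth laminae.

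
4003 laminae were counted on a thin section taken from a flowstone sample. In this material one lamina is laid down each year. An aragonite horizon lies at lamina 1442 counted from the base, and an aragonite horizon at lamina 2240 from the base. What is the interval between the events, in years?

798 yr

2240 − 1442 = 798 laminae lie between the two events.
That is 798 years at one lamina per year.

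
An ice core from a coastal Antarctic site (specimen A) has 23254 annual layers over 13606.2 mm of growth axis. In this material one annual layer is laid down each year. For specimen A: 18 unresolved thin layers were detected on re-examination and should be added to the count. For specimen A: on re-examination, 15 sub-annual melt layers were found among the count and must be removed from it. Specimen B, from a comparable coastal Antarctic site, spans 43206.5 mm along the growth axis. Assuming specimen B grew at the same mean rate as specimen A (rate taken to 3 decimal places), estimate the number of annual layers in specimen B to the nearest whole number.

73857 annual layers

Specimen A: correcting the raw count gives 23254 − 15 + 18 = 23257 true annual layers.
A: Mean rate = 13606.2 mm / 23257 years ≈ 0.585 mm/year.
B spans 43206.5 / 0.585 = 73857.26 years ≈ 73857 annual layers.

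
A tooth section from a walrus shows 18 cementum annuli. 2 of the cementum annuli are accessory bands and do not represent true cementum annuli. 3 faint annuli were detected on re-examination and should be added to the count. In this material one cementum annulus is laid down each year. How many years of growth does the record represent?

Correcting the raw count gives 18 − 2 + 3 = 19 true cementum annuli.
With a one-to-one cementum annulus periodicity this is 19 years.

19 yr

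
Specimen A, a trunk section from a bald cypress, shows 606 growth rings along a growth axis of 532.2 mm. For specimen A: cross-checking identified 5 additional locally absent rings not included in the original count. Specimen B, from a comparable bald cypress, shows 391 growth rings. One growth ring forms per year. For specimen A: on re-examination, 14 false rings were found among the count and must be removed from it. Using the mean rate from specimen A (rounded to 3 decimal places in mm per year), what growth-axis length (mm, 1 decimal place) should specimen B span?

Specimen A: after corrections the count is 606 − 14 + 5 = 597 growth rings.
A: Extension rate ≈ 532.2 / 597 = 0.891 mm/year.
For B, 0.891 mm/year × 391 years = 348.4 mm.

348.4 mm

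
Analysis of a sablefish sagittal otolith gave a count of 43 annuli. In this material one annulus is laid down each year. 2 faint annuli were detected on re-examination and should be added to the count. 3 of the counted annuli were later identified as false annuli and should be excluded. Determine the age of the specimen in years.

42 years

Correcting the raw count gives 43 − 3 + 2 = 42 true annuli.
At one annulus per year, that is 42 years.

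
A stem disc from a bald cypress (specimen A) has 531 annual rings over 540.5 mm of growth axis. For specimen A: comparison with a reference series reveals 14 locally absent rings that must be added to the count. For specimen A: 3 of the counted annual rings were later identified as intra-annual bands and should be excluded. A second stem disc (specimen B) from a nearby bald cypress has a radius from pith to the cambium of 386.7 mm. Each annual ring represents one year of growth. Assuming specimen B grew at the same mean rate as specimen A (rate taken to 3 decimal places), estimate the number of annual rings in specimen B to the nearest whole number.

388 annual rings

Specimen A: adjusted count: 531 − 3 + 14 = 542 annual rings.
A: Mean rate = 540.5 mm / 542 years ≈ 0.997 mm/yr.
For B, 386.7 / 0.997 = 387.86 years ≈ 388 annual rings.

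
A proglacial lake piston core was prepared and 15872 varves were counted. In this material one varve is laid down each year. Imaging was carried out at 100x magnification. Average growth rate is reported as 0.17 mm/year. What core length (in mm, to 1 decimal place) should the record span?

15872 years of growth are recorded.
Length ≈ 0.17 × 15872 = 2698.2 mm.

2698.2 mm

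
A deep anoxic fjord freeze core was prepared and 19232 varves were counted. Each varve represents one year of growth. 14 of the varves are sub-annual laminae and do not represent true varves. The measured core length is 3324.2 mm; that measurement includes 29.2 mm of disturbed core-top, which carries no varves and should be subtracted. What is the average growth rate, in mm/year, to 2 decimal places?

After corrections the count is 19232 − 14 = 19218 varves.
Removing the 29.2 mm offcut leaves 3324.2 − 29.2 = 3295.0 mm.
3295.0 mm over 19218 years gives 3295.0 / 19218 ≈ 0.17 mm/year.

0.17 mm/year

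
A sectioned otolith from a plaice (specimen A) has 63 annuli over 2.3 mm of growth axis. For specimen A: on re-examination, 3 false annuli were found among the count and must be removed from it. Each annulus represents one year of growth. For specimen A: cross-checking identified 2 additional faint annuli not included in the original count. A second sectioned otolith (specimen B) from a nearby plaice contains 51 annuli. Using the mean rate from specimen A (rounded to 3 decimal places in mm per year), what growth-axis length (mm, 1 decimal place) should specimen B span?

Specimen A: true annulus count = 63 − 3 + 2 = 62.
A: 2.3 mm over 62 years gives 2.3 / 62 ≈ 0.037 mm per year.
B's length ≈ 0.037 × 51 = 1.9 mm.

1.9 mm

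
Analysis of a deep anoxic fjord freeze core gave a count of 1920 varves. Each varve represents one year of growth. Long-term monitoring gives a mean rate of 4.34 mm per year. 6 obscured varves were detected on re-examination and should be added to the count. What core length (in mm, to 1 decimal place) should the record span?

8358.8 mm

Correcting the raw count gives 1920 + 6 = 1926 true varves.
Predicted length = 4.34 mm/year × 1926 years = 8358.8 mm.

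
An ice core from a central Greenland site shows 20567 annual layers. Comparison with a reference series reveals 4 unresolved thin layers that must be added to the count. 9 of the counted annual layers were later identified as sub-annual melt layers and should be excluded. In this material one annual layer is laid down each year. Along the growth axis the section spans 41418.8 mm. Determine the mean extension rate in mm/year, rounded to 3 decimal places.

Adjusted count: 20567 − 9 + 4 = 20562 annual layers.
41418.8 mm over 20562 years gives 41418.8 / 20562 ≈ 2.014 mm/year.

2.014 mm/year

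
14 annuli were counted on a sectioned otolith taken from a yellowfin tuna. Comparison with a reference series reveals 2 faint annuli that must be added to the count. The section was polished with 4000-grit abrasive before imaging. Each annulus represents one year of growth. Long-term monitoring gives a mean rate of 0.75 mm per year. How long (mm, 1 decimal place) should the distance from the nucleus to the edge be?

12.0 mm

Correcting the raw count gives 14 + 2 = 16 true annuli.
Length ≈ 0.75 × 16 = 12.0 mm.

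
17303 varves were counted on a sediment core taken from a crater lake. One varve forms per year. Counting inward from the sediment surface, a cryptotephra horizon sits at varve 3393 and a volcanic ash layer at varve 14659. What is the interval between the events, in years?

11266 years

Separation: 14659 − 3393 = 11266 varves.
One varve per year makes the interval 11266 years.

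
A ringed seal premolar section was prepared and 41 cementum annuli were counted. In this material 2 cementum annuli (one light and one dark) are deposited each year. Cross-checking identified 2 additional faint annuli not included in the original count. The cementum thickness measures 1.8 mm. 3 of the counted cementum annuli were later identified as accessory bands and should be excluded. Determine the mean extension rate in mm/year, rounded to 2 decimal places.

True cementum annulus count = 41 − 3 + 2 = 40.
40 cementum annuli at 2 per year is 40 / 2 = 20 years.
Extension rate ≈ 1.8 / 20 = 0.09 mm/year.

0.09 mm/year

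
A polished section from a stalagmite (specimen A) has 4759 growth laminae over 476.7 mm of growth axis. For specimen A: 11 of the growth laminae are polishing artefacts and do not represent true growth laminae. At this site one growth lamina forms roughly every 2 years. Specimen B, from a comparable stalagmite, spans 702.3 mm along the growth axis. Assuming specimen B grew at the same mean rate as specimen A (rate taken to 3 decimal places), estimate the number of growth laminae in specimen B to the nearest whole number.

7023 growth laminae

Specimen A: after corrections the count is 4759 − 11 = 4748 growth laminae.
Specimen A: 4748 growth laminae at 2 years each span 4748 × 2 = 9496 years.
A: Extension rate ≈ 476.7 / 9496 = 0.050 mm per year.
Specimen B: 702.3 mm / 0.050 mm per year = 14046.00 years; at 2 years per growth lamina that is 14046.00 / 2 ≈ 7023 growth laminae.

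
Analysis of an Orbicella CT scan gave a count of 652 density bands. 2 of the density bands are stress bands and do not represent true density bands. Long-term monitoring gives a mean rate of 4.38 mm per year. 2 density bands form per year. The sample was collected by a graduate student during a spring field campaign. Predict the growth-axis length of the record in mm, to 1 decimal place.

1423.5 mm

Adjusted count: 652 − 2 = 650 density bands.
650 density bands at 2 per year is 650 / 2 = 325 years.
Predicted length = 4.38 mm/year × 325 years = 1423.5 mm.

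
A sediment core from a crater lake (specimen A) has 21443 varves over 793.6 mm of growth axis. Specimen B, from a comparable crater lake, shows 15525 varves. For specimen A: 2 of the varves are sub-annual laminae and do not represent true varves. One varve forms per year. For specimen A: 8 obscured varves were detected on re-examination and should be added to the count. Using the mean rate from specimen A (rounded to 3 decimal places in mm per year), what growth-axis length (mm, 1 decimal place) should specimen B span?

Specimen A: adjusted count: 21443 − 2 + 8 = 21449 varves.
A: Mean rate = 793.6 mm / 21449 years ≈ 0.037 mm/year.
Length of B = 0.037 × 15525 = 574.4 mm.

574.4 mm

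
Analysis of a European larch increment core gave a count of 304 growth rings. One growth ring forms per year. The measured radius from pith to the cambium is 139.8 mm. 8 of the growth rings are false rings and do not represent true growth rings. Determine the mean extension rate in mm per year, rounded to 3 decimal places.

0.472 mm per year

Correcting the raw count gives 304 − 8 = 296 true growth rings.
Extension rate ≈ 139.8 / 296 = 0.472 mm per year.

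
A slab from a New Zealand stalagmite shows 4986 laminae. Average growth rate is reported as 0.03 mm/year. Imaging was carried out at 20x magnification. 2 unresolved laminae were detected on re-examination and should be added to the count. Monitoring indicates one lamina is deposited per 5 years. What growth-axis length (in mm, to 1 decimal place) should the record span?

After corrections the count is 4986 + 2 = 4988 laminae.
4988 laminae at 5 years each span 4988 × 5 = 24940 years.
Length ≈ 0.03 × 24940 = 748.2 mm.

748.2 mm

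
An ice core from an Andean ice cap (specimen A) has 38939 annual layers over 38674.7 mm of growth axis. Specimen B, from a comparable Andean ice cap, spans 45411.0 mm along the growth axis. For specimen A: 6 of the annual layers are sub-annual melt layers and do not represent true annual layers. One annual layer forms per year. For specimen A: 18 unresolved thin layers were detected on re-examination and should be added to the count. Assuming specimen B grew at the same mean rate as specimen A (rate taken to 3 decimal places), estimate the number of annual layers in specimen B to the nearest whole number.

Specimen A: adjusted count: 38939 − 6 + 18 = 38951 annual layers.
A: Mean rate = 38674.7 mm / 38951 years ≈ 0.993 mm/year.
For B, 45411.0 / 0.993 = 45731.12 years ≈ 45731 annual layers.

45731 annual layers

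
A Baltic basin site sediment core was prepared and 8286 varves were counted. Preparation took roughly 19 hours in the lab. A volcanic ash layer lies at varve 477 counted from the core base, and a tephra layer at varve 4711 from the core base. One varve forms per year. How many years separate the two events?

4711 − 477 = 4234 varves lie between the two events.
That is 4234 years at one varve per year.

4234 years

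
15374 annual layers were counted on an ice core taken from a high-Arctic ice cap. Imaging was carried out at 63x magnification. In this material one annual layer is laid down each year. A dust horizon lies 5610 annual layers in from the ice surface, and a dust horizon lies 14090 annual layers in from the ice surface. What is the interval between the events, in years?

8480 yr

The two markers are separated by 14090 − 5610 = 8480 annual layers.
At one annual layer per year, 8480 years elapsed between them.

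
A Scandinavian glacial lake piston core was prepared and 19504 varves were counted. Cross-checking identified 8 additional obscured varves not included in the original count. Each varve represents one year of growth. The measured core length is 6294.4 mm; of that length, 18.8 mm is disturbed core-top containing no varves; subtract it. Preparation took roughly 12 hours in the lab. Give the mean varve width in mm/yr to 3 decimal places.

True varve count = 19504 + 8 = 19512.
The growth record spans 6294.4 − 18.8 = 6275.6 mm.
Mean rate = 6275.6 mm / 19512 years ≈ 0.322 mm/yr.

0.322 mm/yr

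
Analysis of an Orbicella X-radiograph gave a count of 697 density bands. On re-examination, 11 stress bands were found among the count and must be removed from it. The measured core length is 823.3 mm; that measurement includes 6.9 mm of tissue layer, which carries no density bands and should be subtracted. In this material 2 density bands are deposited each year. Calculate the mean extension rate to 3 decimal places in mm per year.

2.380 mm per year

Adjusted count: 697 − 11 = 686 density bands.
686 density bands at 2 per year is 686 / 2 = 343 years.
The growth record spans 823.3 − 6.9 = 816.4 mm.
Mean rate = 816.4 mm / 343 years ≈ 2.380 mm per year.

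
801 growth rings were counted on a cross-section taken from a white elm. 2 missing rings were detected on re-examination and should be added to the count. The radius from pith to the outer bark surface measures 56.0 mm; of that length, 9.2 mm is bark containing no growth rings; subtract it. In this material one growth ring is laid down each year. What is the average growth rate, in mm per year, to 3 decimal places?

0.058 mm per year

Correcting the raw count gives 801 + 2 = 803 true growth rings.
Net length = 56.0 − 9.2 = 46.8 mm.
Mean rate = 46.8 mm / 803 years ≈ 0.058 mm per year.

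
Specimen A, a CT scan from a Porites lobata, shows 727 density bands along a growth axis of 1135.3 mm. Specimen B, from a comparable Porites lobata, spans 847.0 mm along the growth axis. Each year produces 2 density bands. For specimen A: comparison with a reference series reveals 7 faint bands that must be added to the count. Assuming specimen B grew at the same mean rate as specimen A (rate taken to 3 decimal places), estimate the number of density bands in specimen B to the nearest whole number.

548 density bands

Specimen A: after corrections the count is 727 + 7 = 734 density bands.
Specimen A: with 2 density bands per year, 734 / 2 = 367 years.
A: 1135.3 mm over 367 years gives 1135.3 / 367 ≈ 3.093 mm/year.
Specimen B: 847.0 mm / 3.093 mm per year = 273.84 years; at 2 density bands per year that is 273.84 × 2 ≈ 548 density bands.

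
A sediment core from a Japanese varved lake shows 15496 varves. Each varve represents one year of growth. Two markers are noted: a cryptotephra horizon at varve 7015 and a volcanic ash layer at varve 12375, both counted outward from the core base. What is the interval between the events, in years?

5360 yr

12375 − 7015 = 5360 varves lie between the two events.
That is 5360 years at one varve per year.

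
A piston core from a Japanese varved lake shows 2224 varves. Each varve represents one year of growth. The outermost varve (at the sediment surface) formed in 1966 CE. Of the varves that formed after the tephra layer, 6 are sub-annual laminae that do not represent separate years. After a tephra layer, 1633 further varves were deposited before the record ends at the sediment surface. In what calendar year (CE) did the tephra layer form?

339 CE

There are 1633 varves younger than the tephra layer.
1633 − 6 false = 1627 true varves after the tephra layer.
The varve at the sediment surface is 1966 CE, so the tephra layer dates to 1966 − 1627 = 339 CE.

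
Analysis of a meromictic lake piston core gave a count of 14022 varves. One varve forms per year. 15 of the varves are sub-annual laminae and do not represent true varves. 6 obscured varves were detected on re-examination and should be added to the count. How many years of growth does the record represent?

14013 yr

True varve count = 14022 − 15 + 6 = 14013.
At one varve per year, that is 14013 years.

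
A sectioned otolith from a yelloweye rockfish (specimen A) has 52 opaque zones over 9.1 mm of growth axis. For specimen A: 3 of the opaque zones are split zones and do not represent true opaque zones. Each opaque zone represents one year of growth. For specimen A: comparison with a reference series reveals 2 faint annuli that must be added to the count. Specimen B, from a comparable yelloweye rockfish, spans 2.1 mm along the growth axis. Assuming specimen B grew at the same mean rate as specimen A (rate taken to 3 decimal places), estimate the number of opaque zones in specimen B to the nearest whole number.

12 opaque zones

Specimen A: correcting the raw count gives 52 − 3 + 2 = 51 true opaque zones.
A: Mean rate = 9.1 mm / 51 years ≈ 0.178 mm per year.
B spans 2.1 / 0.178 = 11.80 years ≈ 12 opaque zones.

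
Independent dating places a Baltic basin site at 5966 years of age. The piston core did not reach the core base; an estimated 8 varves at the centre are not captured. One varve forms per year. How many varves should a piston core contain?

At one varve per year, 5966 years correspond to 5966 varves.
Subtracting the 8 varves not captured gives 5966 − 8 = 5958 varves in the record.

5958 varves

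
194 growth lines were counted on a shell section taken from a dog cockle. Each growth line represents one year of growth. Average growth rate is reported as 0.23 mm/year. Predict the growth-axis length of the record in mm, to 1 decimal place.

44.6 mm

194 years of growth are recorded.
Length ≈ 0.23 × 194 = 44.6 mm.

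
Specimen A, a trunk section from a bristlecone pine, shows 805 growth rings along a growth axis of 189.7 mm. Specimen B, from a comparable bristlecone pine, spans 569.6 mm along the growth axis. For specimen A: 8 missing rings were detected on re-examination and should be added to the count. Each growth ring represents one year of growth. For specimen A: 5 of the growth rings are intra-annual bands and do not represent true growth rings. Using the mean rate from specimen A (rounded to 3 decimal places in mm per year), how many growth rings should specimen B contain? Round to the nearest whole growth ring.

Specimen A: after corrections the count is 805 − 5 + 8 = 808 growth rings.
A: Mean rate = 189.7 mm / 808 years ≈ 0.235 mm/yr.
B spans 569.6 / 0.235 = 2423.83 years ≈ 2424 growth rings.

2424 growth rings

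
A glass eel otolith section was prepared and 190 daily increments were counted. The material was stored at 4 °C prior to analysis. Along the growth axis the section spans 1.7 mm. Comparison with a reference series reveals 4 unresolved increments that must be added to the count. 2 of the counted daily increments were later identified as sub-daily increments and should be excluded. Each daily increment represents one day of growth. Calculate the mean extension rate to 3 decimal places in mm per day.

0.009 mm per day

True daily increment count = 190 − 2 + 4 = 192.
Mean rate = 1.7 mm / 192 days ≈ 0.009 mm per day.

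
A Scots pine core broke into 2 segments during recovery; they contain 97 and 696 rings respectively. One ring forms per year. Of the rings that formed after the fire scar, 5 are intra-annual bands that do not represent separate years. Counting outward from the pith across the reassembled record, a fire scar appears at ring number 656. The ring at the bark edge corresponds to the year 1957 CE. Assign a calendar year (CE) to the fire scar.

Total rings = 97 + 696 = 793.
Between ring 656 and the bark edge there are 793 − 656 = 137 rings.
Removing the 5 false rings leaves 137 − 5 = 132 true rings beyond the fire scar.
1957 − 132 = 1825 CE.

1825 CE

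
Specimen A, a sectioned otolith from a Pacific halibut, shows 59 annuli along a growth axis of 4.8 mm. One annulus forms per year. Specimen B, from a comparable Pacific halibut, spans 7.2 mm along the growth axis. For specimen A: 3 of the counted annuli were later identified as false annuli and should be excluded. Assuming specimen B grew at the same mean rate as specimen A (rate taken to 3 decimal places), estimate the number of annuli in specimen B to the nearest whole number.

84 annuli

Specimen A: correcting the raw count gives 59 − 3 = 56 true annuli.
A: Extension rate ≈ 4.8 / 56 = 0.086 mm/yr.
For B, 7.2 / 0.086 = 83.72 years ≈ 84 annuli.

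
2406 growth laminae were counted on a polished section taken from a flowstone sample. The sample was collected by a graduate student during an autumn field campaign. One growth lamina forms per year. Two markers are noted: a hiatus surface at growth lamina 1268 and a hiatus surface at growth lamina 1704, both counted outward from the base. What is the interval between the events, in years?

436 years

1704 − 1268 = 436 growth laminae lie between the two events.
At one growth lamina per year, 436 years elapsed between them.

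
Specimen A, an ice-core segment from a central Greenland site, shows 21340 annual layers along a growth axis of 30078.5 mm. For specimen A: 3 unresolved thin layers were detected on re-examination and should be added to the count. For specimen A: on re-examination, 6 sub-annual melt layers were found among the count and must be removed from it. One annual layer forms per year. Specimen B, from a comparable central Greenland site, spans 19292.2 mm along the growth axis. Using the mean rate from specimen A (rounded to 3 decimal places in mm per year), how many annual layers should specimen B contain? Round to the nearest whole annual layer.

13682 annual layers

Specimen A: true annual layer count = 21340 − 6 + 3 = 21337.
A: 30078.5 mm over 21337 years gives 30078.5 / 21337 ≈ 1.410 mm/year.
B spans 19292.2 / 1.410 = 13682.41 years ≈ 13682 annual layers.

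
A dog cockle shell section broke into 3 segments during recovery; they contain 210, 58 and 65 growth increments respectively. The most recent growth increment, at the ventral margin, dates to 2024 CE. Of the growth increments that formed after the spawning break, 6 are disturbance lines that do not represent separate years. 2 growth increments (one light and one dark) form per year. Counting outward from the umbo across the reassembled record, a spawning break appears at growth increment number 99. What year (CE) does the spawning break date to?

Total growth increments = 210 + 58 + 65 = 333.
Between growth increment 99 and the ventral margin there are 333 − 99 = 234 growth increments.
Excluding 6 false growth increments: 234 − 6 = 228.
228 growth increments at 2 per year is 228 / 2 = 114 years.
2024 − 114 = 1910 CE.

1910 CE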